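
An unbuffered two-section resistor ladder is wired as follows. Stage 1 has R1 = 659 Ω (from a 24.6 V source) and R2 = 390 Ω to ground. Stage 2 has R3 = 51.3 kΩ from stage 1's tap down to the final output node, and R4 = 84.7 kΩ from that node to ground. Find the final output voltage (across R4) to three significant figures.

V_out ≈ 5.69 V

Stage 2 presents R3+R4 = 136000 Ω as a load on stage 1's tap.
Stage 1's lower leg becomes R2‖(R3+R4) = 388.9 Ω, so V_mid = 24.6 × 388.9/1048 = 9.129 V.
Stage 2 is itself unloaded: V_out = V_mid × R4/(R3+R4) = 9.129 × 84700/136000 = 5.69 V.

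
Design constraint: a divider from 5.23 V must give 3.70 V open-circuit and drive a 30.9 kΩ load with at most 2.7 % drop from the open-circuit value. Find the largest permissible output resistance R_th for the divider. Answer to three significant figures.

Loading drop = R_th/(R_th + R_L) ≤ 0.0270, so R_th ≤ R_L · ε/(1−ε) = 30.9 kΩ × 0.0270/0.9730 = 857 Ω.

R_th ≤ 857 Ω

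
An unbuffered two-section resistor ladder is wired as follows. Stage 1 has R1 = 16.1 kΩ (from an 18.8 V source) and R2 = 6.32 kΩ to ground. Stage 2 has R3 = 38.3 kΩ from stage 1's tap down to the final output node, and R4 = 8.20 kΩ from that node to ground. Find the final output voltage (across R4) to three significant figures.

Stage 2 presents R3+R4 = 46.50 kΩ as a load on stage 1's tap.
Stage 1's lower leg becomes R2‖(R3+R4) = 5.564 kΩ, so V_mid = 18.8 × 5.564/21.66 = 4.828 V.
Stage 2 is itself unloaded: V_out = V_mid × R4/(R3+R4) = 4.828 × 8.20/46.50 = 0.851 V.

V_out ≈ 0.851 V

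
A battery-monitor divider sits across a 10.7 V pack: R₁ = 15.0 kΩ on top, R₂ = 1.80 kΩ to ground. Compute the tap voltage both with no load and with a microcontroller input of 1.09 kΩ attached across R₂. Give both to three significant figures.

Open-circuit: V = 10.7 × 1.80/(15.0 + 1.80) = 1.15 V.
With the load, R₂ becomes R₂‖R_L = 0.6789 kΩ, so V = 10.7 × 0.6789/15.68 = 0.463 V.

Unloaded: 1.15 V; loaded: 0.463 V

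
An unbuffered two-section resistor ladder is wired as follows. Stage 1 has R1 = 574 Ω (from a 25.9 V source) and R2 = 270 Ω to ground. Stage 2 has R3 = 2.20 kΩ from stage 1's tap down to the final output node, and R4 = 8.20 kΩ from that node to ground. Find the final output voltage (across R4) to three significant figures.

V_out ≈ 6.42 V

Stage 2 presents R3+R4 = 10400 Ω as a load on stage 1's tap.
Stage 1's lower leg becomes R2‖(R3+R4) = 263.2 Ω, so V_mid = 25.9 × 263.2/837.2 = 8.142 V.
Stage 2 is itself unloaded: V_out = V_mid × R4/(R3+R4) = 8.142 × 8200/10400 = 6.42 V.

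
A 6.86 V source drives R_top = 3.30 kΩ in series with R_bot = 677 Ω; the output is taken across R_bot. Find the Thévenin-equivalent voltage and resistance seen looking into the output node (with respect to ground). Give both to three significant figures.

V_th is the open-circuit tap voltage: 6.86 × 677/(3300 + 677) = 1.17 V.
With the supply zeroed, R_top and R_bot appear in parallel from the tap: R_th = R_top‖R_bot = (3300 × 677)/3977 = 562 Ω.

V_th = 1.17 V, R_th = 562 Ω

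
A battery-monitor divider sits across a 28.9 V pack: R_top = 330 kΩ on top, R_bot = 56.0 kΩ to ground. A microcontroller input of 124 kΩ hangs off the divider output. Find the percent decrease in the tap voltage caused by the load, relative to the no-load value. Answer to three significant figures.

Unloaded V = 28.9 × 56.0/386.0 = 4.193 V.
Loaded: R_bot‖R_L = 38.58 kΩ, giving V = 28.9 × 38.58/368.6 = 3.025 V.
Drop = (4.193 − 3.025) / 4.193 = 27.9 %.

27.9 %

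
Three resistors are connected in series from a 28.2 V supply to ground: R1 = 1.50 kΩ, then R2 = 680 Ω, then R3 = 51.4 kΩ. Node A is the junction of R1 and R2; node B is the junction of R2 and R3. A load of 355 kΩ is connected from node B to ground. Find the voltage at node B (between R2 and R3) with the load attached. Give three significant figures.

At node B, R3 is in parallel with the load: R3‖R_L = 44900 Ω.
Below node A the resistance is R2 + (R3‖R_L) = 45580 Ω, so V_A = 28.2 × 45580/47080 = 27.30 V.
Then V_B = V_A × (R3‖R_L)/(R2 + R3‖R_L) = 27.30 × 44900/45580 = 26.9 V.

V ≈ 26.9 V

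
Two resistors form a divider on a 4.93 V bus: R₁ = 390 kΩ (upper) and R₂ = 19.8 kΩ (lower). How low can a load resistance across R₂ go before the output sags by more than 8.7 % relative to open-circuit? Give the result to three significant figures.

R_L(min) ≈ 198 kΩ

Output resistance R_th = R₁‖R₂ = (390 × 19.8)/409.8 = 18.84 kΩ.
The fractional drop is R_th/(R_th + R_L); requiring this ≤ 0.0870 gives R_L ≥ R_th(1/0.0870 − 1) = 18.84 × 10.49 = 198 kΩ.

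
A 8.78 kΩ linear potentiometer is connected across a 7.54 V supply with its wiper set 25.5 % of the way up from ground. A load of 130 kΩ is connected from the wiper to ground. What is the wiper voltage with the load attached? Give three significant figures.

V ≈ 1.90 V

The wiper splits the pot into (1−α)R = 6.541 kΩ above and αR = 2.239 kΩ below.
Lower section ‖ load = 2.201 kΩ.
V_wiper = 7.54 × 2.201/(6.541 + 2.201) = 1.90 V.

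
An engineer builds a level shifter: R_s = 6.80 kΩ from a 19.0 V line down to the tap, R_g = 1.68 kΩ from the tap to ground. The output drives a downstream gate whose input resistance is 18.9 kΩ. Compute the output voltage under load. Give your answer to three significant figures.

V_out ≈ 3.51 V

The load sits in parallel with R_g: R_g‖R_L = (1.68 × 18.9) / (1.68 + 18.9) = 1.543 kΩ.
V_out = 19.0 × 1.543 / (6.80 + 1.543) = 19.0 × 1.543/8.343 = 3.51 V.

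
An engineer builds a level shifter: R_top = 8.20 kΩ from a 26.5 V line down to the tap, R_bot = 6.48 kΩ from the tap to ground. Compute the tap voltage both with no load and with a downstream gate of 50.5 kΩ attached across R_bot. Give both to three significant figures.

Unloaded: 11.7 V; loaded: 10.9 V

Open-circuit: V = 26.5 × 6.48/(8.20 + 6.48) = 11.7 V.
With the load, R_bot becomes R_bot‖R_L = 5.743 kΩ, so V = 26.5 × 5.743/13.94 = 10.9 V.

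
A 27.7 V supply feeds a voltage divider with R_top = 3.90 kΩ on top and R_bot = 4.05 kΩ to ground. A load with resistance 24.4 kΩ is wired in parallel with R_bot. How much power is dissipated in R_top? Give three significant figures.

Total resistance from the source is R_top + (R_bot‖R_L) = 7.373 kΩ, so I = 27.7/7.373 kΩ = 3.757 mA.
P = I²·R_top = (3.757 mA)² × 3.90 kΩ = 55.0 mW.

P ≈ 55.0 mW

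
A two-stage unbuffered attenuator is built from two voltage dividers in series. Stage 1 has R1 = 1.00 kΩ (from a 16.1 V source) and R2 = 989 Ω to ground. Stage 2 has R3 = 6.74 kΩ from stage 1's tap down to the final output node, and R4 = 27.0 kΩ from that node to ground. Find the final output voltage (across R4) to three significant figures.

V_out ≈ 6.31 V

Stage 2 presents R3+R4 = 33740 Ω as a load on stage 1's tap.
Stage 1's lower leg becomes R2‖(R3+R4) = 960.8 Ω, so V_mid = 16.1 × 960.8/1961 = 7.889 V.
Stage 2 is itself unloaded: V_out = V_mid × R4/(R3+R4) = 7.889 × 27000/33740 = 6.31 V.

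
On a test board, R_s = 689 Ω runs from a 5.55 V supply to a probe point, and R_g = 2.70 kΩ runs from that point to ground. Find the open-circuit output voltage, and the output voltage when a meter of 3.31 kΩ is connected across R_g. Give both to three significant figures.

Open-circuit: V = 5.55 × 2700/(689 + 2700) = 4.42 V.
With the load, R_g becomes R_g‖R_L = 1487 Ω, so V = 5.55 × 1487/2176 = 3.79 V.

Unloaded: 4.42 V; loaded: 3.79 V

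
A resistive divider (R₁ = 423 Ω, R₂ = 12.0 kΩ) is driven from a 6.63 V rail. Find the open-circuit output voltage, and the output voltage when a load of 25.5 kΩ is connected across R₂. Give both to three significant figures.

Unloaded: 6.40 V; loaded: 6.30 V

Open-circuit: V = 6.63 × 12000/(423 + 12000) = 6.40 V.
With the load, R₂ becomes R₂‖R_L = 8160 Ω, so V = 6.63 × 8160/8583 = 6.30 V.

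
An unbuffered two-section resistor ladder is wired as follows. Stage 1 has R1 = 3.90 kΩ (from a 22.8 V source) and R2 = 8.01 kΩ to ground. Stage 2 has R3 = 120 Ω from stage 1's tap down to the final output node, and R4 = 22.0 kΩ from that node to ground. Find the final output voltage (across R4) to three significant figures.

Stage 2 presents R3+R4 = 22120 Ω as a load on stage 1's tap.
Stage 1's lower leg becomes R2‖(R3+R4) = 5881 Ω, so V_mid = 22.8 × 5881/9781 = 13.71 V.
Stage 2 is itself unloaded: V_out = V_mid × R4/(R3+R4) = 13.71 × 22000/22120 = 13.6 V.

V_out ≈ 13.6 V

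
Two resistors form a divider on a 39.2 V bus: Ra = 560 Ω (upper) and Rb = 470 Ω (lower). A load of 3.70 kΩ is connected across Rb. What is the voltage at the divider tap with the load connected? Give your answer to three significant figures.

V_out ≈ 16.7 V

The load sits in parallel with Rb: Rb‖R_L = (470 × 3700) / (470 + 3700) = 417.0 Ω.
V_out = 39.2 × 417.0 / (560 + 417.0) = 39.2 × 417.0/977.0 = 16.7 V.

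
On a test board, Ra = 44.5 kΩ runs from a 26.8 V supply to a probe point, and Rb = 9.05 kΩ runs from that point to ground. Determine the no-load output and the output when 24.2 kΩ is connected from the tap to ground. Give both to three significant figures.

Open-circuit: V = 26.8 × 9.05/(44.5 + 9.05) = 4.53 V.
With the load, Rb becomes Rb‖R_L = 6.587 kΩ, so V = 26.8 × 6.587/51.09 = 3.46 V.

Unloaded: 4.53 V; loaded: 3.46 V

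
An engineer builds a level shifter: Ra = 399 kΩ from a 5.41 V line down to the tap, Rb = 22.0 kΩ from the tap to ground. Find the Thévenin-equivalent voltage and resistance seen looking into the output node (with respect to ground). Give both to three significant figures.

V_th = 0.283 V, R_th = 20.9 kΩ

V_th is the open-circuit tap voltage: 5.41 × 22.0/(399 + 22.0) = 0.283 V.
With the supply zeroed, Ra and Rb appear in parallel from the tap: R_th = Ra‖Rb = (399 × 22.0)/421.0 = 20.9 kΩ.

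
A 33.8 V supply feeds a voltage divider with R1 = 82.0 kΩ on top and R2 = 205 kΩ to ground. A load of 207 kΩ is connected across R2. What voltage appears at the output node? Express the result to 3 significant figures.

The load sits in parallel with R2: R2‖R_L = (205 × 207) / (205 + 207) = 103.0 kΩ.
V_out = 33.8 × 103.0 / (82.0 + 103.0) = 33.8 × 103.0/185.0 = 18.8 V.

V_out ≈ 18.8 V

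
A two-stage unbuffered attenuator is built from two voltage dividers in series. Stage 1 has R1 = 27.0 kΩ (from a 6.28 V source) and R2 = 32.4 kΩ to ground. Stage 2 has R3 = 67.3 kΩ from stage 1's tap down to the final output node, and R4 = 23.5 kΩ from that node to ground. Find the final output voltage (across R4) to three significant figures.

V_out ≈ 0.763 V

Stage 2 presents R3+R4 = 90.80 kΩ as a load on stage 1's tap.
Stage 1's lower leg becomes R2‖(R3+R4) = 23.88 kΩ, so V_mid = 6.28 × 23.88/50.88 = 2.947 V.
Stage 2 is itself unloaded: V_out = V_mid × R4/(R3+R4) = 2.947 × 23.5/90.80 = 0.763 V.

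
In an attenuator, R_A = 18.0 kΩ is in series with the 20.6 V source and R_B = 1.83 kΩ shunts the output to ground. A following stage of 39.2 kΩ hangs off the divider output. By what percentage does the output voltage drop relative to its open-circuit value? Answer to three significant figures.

4.07 %

The divider's output (Thévenin) resistance is R_A‖R_B = 1.661 kΩ.
Fractional drop under load = R_th/(R_th + R_L) = 1.661 / (1.661 + 39.2) = 0.04065.
So the output falls by 4.07 %.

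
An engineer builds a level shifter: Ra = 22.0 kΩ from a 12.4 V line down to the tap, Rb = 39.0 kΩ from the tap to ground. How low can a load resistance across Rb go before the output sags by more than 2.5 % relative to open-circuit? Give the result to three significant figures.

R_L(min) ≈ 549 kΩ

Output resistance R_th = Ra‖Rb = (22.0 × 39.0)/61.00 = 14.07 kΩ.
The fractional drop is R_th/(R_th + R_L); requiring this ≤ 0.0250 gives R_L ≥ R_th(1/0.0250 − 1) = 14.07 × 39.00 = 549 kΩ.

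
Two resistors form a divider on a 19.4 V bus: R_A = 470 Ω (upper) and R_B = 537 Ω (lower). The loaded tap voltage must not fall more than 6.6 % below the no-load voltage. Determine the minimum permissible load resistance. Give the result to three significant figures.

Output resistance R_th = R_A‖R_B = (470 × 537)/1007 = 250.6 Ω.
The fractional drop is R_th/(R_th + R_L); requiring this ≤ 0.0660 gives R_L ≥ R_th(1/0.0660 − 1) = 250.6 × 14.15 = 3.55 kΩ.

R_L(min) ≈ 3.55 kΩ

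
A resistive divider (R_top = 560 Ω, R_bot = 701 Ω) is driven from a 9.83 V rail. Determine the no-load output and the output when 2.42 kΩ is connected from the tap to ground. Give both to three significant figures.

Open-circuit: V = 9.83 × 701/(560 + 701) = 5.46 V.
With the load, R_bot becomes R_bot‖R_L = 543.6 Ω, so V = 9.83 × 543.6/1104 = 4.84 V.

Unloaded: 5.46 V; loaded: 4.84 V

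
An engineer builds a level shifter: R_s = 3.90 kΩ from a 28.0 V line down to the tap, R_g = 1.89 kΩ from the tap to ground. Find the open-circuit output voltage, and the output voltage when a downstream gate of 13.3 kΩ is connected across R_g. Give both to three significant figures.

Open-circuit: V = 28.0 × 1.89/(3.90 + 1.89) = 9.14 V.
With the load, R_g becomes R_g‖R_L = 1.655 kΩ, so V = 28.0 × 1.655/5.555 = 8.34 V.

Unloaded: 9.14 V; loaded: 8.34 V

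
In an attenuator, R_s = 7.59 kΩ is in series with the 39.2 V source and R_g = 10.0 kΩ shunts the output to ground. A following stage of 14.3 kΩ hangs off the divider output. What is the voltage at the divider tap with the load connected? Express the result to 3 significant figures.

V_out ≈ 17.1 V

The load sits in parallel with R_g: R_g‖R_L = (10.0 × 14.3) / (10.0 + 14.3) = 5.885 kΩ.
V_out = 39.2 × 5.885 / (7.59 + 5.885) = 39.2 × 5.885/13.47 = 17.1 V.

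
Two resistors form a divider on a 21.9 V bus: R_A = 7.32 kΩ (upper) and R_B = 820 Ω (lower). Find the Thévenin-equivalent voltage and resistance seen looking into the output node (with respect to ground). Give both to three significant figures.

V_th is the open-circuit tap voltage: 21.9 × 820/(7320 + 820) = 2.21 V.
With the supply zeroed, R_A and R_B appear in parallel from the tap: R_th = R_A‖R_B = (7320 × 820)/8140 = 737 Ω.

V_th = 2.21 V, R_th = 737 Ω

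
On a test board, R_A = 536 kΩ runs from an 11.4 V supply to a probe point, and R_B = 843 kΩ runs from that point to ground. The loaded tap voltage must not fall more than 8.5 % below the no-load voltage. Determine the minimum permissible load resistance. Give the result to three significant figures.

Output resistance R_th = R_A‖R_B = (536 × 843)/1379 = 327.7 kΩ.
The fractional drop is R_th/(R_th + R_L); requiring this ≤ 0.0850 gives R_L ≥ R_th(1/0.0850 − 1) = 327.7 × 10.76 = 3.53 MΩ.

R_L(min) ≈ 3.53 MΩ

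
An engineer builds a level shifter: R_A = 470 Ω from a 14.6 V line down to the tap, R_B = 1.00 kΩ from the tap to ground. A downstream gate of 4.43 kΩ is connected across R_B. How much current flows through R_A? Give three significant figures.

I ≈ 11.4 mA

R_B‖R_L = 815.8 Ω, so the source sees R_A + R_B‖R_L = 1286 Ω.
I = 14.6 V / 1286 Ω = 11.4 mA.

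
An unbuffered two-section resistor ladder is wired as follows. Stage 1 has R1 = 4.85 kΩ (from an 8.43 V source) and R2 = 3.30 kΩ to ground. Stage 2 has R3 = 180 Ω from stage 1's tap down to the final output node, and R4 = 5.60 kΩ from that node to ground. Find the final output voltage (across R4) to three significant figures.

Stage 2 presents R3+R4 = 5780 Ω as a load on stage 1's tap.
Stage 1's lower leg becomes R2‖(R3+R4) = 2101 Ω, so V_mid = 8.43 × 2101/6951 = 2.548 V.
Stage 2 is itself unloaded: V_out = V_mid × R4/(R3+R4) = 2.548 × 5600/5780 = 2.47 V.

V_out ≈ 2.47 V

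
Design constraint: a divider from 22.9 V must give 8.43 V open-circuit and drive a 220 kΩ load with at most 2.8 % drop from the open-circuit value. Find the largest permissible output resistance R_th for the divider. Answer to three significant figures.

Loading drop = R_th/(R_th + R_L) ≤ 0.0280, so R_th ≤ R_L · ε/(1−ε) = 220 kΩ × 0.0280/0.9720 = 6.34 kΩ.
(Any R1, R2 with R2/(R1+R2) = 0.368 and R1‖R2 ≤ 6.34 kΩ will meet the spec.)

R_th ≤ 6.34 kΩ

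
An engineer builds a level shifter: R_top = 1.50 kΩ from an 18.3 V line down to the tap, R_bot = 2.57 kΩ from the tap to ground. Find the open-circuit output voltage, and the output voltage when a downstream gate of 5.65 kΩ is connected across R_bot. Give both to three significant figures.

Unloaded: 11.6 V; loaded: 9.90 V

Open-circuit: V = 18.3 × 2.57/(1.50 + 2.57) = 11.6 V.
With the load, R_bot becomes R_bot‖R_L = 1.766 kΩ, so V = 18.3 × 1.766/3.266 = 9.90 V.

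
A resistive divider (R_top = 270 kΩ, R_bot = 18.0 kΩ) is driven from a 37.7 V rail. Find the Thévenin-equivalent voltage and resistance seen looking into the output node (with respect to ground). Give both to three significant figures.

V_th = 2.36 V, R_th = 16.9 kΩ

V_th is the open-circuit tap voltage: 37.7 × 18.0/(270 + 18.0) = 2.36 V.
With the supply zeroed, R_top and R_bot appear in parallel from the tap: R_th = R_top‖R_bot = (270 × 18.0)/288.0 = 16.9 kΩ.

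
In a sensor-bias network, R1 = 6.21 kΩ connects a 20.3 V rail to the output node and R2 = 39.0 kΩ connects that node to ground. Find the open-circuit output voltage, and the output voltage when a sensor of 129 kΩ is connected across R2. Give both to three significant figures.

Open-circuit: V = 20.3 × 39.0/(6.21 + 39.0) = 17.5 V.
With the load, R2 becomes R2‖R_L = 29.95 kΩ, so V = 20.3 × 29.95/36.16 = 16.8 V.

Unloaded: 17.5 V; loaded: 16.8 V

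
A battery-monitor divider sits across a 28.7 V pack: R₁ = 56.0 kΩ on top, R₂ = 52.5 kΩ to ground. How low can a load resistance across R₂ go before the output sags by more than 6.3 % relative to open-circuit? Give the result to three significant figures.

Output resistance R_th = R₁‖R₂ = (56.0 × 52.5)/108.5 = 27.10 kΩ.
The fractional drop is R_th/(R_th + R_L); requiring this ≤ 0.0630 gives R_L ≥ R_th(1/0.0630 − 1) = 27.10 × 14.87 = 403 kΩ.

R_L(min) ≈ 403 kΩ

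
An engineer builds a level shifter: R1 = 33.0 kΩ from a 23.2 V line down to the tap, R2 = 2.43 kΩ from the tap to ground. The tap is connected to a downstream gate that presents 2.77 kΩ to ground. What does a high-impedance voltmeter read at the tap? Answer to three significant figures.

The load sits in parallel with R2: R2‖R_L = (2.43 × 2.77) / (2.43 + 2.77) = 1.294 kΩ.
V_out = 23.2 × 1.294 / (33.0 + 1.294) = 23.2 × 1.294/34.29 = 0.876 V.

V_out ≈ 0.876 V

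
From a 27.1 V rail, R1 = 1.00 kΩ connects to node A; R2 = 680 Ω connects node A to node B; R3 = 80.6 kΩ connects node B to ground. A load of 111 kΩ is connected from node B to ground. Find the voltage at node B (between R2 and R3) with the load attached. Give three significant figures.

V ≈ 26.2 V

At node B, R3 is in parallel with the load: R3‖R_L = 46690 Ω.
Below node A the resistance is R2 + (R3‖R_L) = 47370 Ω, so V_A = 27.1 × 47370/48370 = 26.54 V.
Then V_B = V_A × (R3‖R_L)/(R2 + R3‖R_L) = 26.54 × 46690/47370 = 26.2 V.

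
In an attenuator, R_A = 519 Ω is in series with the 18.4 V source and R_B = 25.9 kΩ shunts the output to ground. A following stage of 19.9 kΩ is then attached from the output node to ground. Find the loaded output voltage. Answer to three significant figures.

The load sits in parallel with R_B: R_B‖R_L = (25900 × 19900) / (25900 + 19900) = 11250 Ω.
V_out = 18.4 × 11250 / (519 + 11250) = 18.4 × 11250/11770 = 17.6 V.

V_out ≈ 17.6 V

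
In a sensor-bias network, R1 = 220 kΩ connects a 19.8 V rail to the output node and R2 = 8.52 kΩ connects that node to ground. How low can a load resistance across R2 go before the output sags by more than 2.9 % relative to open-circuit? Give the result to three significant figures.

R_L(min) ≈ 275 kΩ

Output resistance R_th = R1‖R2 = (220 × 8.52)/228.5 = 8.202 kΩ.
The fractional drop is R_th/(R_th + R_L); requiring this ≤ 0.0290 gives R_L ≥ R_th(1/0.0290 − 1) = 8.202 × 33.48 = 275 kΩ.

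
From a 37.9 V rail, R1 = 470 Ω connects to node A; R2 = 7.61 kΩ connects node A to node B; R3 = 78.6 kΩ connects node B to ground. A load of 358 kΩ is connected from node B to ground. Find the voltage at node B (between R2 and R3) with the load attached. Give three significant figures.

At node B, R3 is in parallel with the load: R3‖R_L = 64450 Ω.
Below node A the resistance is R2 + (R3‖R_L) = 72060 Ω, so V_A = 37.9 × 72060/72530 = 37.65 V.
Then V_B = V_A × (R3‖R_L)/(R2 + R3‖R_L) = 37.65 × 64450/72060 = 33.7 V.

V ≈ 33.7 V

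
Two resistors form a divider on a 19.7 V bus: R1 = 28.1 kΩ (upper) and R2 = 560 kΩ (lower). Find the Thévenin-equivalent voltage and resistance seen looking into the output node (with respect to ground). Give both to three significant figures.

V_th is the open-circuit tap voltage: 19.7 × 560/(28.1 + 560) = 18.8 V.
With the supply zeroed, R1 and R2 appear in parallel from the tap: R_th = R1‖R2 = (28.1 × 560)/588.1 = 26.8 kΩ.

V_th = 18.8 V, R_th = 26.8 kΩ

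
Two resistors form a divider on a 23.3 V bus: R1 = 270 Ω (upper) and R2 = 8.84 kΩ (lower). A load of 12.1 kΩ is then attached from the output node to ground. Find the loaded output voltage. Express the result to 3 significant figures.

The load sits in parallel with R2: R2‖R_L = (8840 × 12100) / (8840 + 12100) = 5108 Ω.
V_out = 23.3 × 5108 / (270 + 5108) = 23.3 × 5108/5378 = 22.1 V.

V_out ≈ 22.1 V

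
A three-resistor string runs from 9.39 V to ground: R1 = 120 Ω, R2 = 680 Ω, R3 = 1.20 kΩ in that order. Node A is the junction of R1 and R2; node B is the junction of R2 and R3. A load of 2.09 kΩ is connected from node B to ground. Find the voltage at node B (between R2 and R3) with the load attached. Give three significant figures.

At node B, R3 is in parallel with the load: R3‖R_L = 762.3 Ω.
Below node A the resistance is R2 + (R3‖R_L) = 1442 Ω, so V_A = 9.39 × 1442/1562 = 8.669 V.
Then V_B = V_A × (R3‖R_L)/(R2 + R3‖R_L) = 8.669 × 762.3/1442 = 4.58 V.

V ≈ 4.58 V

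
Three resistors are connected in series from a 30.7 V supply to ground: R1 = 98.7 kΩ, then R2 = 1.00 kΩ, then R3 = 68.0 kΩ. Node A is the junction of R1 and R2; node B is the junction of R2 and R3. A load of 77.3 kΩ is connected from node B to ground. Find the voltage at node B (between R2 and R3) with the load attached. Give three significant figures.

V ≈ 8.17 V

At node B, R3 is in parallel with the load: R3‖R_L = 36.18 kΩ.
Below node A the resistance is R2 + (R3‖R_L) = 37.18 kΩ, so V_A = 30.7 × 37.18/135.9 = 8.400 V.
Then V_B = V_A × (R3‖R_L)/(R2 + R3‖R_L) = 8.400 × 36.18/37.18 = 8.17 V.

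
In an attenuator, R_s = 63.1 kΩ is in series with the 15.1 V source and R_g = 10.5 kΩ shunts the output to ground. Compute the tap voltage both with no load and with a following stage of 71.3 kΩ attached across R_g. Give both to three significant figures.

Open-circuit: V = 15.1 × 10.5/(63.1 + 10.5) = 2.15 V.
With the load, R_g becomes R_g‖R_L = 9.152 kΩ, so V = 15.1 × 9.152/72.25 = 1.91 V.

Unloaded: 2.15 V; loaded: 1.91 V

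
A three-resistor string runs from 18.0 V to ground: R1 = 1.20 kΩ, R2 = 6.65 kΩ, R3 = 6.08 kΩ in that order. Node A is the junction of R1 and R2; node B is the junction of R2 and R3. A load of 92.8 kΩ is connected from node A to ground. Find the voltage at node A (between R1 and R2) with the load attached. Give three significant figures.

V ≈ 16.3 V

Below node A the series string R2+R3 = 12.73 kΩ sits in parallel with the 92.8 kΩ load: 11.19 kΩ.
V_A = 18.0 × 11.19/(1.20 + 11.19) = 16.3 V.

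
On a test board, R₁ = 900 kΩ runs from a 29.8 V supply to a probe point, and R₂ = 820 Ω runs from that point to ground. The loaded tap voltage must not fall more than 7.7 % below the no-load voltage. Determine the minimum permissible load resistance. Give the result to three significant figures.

Output resistance R_th = R₁‖R₂ = (900000 × 820)/900800 = 819.3 Ω.
The fractional drop is R_th/(R_th + R_L); requiring this ≤ 0.0770 gives R_L ≥ R_th(1/0.0770 − 1) = 819.3 × 11.99 = 9.82 kΩ.

R_L(min) ≈ 9.82 kΩ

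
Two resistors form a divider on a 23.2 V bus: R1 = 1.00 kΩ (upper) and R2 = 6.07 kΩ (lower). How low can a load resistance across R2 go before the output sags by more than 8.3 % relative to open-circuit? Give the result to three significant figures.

Output resistance R_th = R1‖R2 = (1000 × 6070)/7070 = 858.6 Ω.
The fractional drop is R_th/(R_th + R_L); requiring this ≤ 0.0830 gives R_L ≥ R_th(1/0.0830 − 1) = 858.6 × 11.05 = 9.49 kΩ.

R_L(min) ≈ 9.49 kΩ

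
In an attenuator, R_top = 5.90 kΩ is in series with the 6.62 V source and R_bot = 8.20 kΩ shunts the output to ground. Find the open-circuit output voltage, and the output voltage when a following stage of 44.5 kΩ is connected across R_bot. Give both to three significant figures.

Open-circuit: V = 6.62 × 8.20/(5.90 + 8.20) = 3.85 V.
With the load, R_bot becomes R_bot‖R_L = 6.924 kΩ, so V = 6.62 × 6.924/12.82 = 3.57 V.

Unloaded: 3.85 V; loaded: 3.57 V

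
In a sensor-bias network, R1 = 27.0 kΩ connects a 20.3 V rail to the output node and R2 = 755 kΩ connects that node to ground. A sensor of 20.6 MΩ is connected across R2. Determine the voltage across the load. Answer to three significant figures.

The load sits in parallel with R2: R2‖R_L = (755 × 20600) / (755 + 20600) = 728.3 kΩ.
V_out = 20.3 × 728.3 / (27.0 + 728.3) = 20.3 × 728.3/755.3 = 19.6 V.

V_out ≈ 19.6 V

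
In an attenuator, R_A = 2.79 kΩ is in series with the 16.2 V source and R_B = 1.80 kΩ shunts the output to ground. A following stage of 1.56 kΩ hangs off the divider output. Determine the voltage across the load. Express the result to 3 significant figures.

V_out ≈ 3.73 V

The load sits in parallel with R_B: R_B‖R_L = (1.80 × 1.56) / (1.80 + 1.56) = 0.8357 kΩ.
V_out = 16.2 × 0.8357 / (2.79 + 0.8357) = 16.2 × 0.8357/3.626 = 3.73 V.
(Unloaded it would have been 6.35 V.)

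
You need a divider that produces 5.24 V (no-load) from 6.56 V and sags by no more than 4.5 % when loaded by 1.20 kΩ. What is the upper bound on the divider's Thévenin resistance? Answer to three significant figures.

Loading drop = R_th/(R_th + R_L) ≤ 0.0450, so R_th ≤ R_L · ε/(1−ε) = 1.20 kΩ × 0.0450/0.9550 = 56.5 Ω.
(Any R1, R2 with R2/(R1+R2) = 0.799 and R1‖R2 ≤ 56.5 Ω will meet the spec.)

R_th ≤ 56.5 Ω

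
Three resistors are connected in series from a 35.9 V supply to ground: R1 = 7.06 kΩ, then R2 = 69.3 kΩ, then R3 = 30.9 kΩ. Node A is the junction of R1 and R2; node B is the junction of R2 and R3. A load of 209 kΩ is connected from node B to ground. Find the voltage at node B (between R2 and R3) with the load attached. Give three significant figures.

V ≈ 9.36 V

At node B, R3 is in parallel with the load: R3‖R_L = 26.92 kΩ.
Below node A the resistance is R2 + (R3‖R_L) = 96.22 kΩ, so V_A = 35.9 × 96.22/103.3 = 33.45 V.
Then V_B = V_A × (R3‖R_L)/(R2 + R3‖R_L) = 33.45 × 26.92/96.22 = 9.36 V.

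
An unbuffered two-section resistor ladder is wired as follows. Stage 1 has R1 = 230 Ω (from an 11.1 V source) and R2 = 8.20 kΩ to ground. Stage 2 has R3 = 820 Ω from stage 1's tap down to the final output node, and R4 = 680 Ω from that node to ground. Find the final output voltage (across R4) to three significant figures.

Stage 2 presents R3+R4 = 1500 Ω as a load on stage 1's tap.
Stage 1's lower leg becomes R2‖(R3+R4) = 1268 Ω, so V_mid = 11.1 × 1268/1498 = 9.396 V.
Stage 2 is itself unloaded: V_out = V_mid × R4/(R3+R4) = 9.396 × 680/1500 = 4.26 V.

V_out ≈ 4.26 V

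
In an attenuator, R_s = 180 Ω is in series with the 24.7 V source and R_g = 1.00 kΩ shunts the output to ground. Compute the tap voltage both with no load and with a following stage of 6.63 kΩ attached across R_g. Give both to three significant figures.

Open-circuit: V = 24.7 × 1000/(180 + 1000) = 20.9 V.
With the load, R_g becomes R_g‖R_L = 868.9 Ω, so V = 24.7 × 868.9/1049 = 20.5 V.

Unloaded: 20.9 V; loaded: 20.5 V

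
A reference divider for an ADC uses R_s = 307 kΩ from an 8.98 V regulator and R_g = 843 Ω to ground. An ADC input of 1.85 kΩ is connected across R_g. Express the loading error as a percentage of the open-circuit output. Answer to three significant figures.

31.2 %

Unloaded V = 8.98 × 843/307800 = 0.02459 V.
Loaded: R_g‖R_L = 579.1 Ω, giving V = 8.98 × 579.1/307600 = 0.01691 V.
Drop = (0.02459 − 0.01691) / 0.02459 = 31.2 %.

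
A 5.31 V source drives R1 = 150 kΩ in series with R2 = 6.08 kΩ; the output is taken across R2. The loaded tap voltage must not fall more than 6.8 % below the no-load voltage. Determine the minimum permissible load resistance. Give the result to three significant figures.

R_L(min) ≈ 80.1 kΩ

Output resistance R_th = R1‖R2 = (150 × 6.08)/156.1 = 5.843 kΩ.
The fractional drop is R_th/(R_th + R_L); requiring this ≤ 0.0680 gives R_L ≥ R_th(1/0.0680 − 1) = 5.843 × 13.71 = 80.1 kΩ.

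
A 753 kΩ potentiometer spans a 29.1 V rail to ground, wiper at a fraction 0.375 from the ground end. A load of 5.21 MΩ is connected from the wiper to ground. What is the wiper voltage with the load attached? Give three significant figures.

The wiper splits the pot into (1−α)R = 470.6 kΩ above and αR = 282.4 kΩ below.
Lower section ‖ load = 267.9 kΩ.
V_wiper = 29.1 × 267.9/(470.6 + 267.9) = 10.6 V.

V ≈ 10.6 V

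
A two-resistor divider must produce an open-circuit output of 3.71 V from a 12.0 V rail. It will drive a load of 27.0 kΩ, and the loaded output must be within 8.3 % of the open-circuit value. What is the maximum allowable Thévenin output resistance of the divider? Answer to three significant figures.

R_th ≤ 2.44 kΩ

Loading drop = R_th/(R_th + R_L) ≤ 0.0830, so R_th ≤ R_L · ε/(1−ε) = 27.0 kΩ × 0.0830/0.9170 = 2.44 kΩ.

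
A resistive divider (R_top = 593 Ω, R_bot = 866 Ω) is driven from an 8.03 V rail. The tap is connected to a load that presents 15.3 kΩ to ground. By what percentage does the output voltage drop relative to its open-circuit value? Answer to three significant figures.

The divider's output (Thévenin) resistance is R_top‖R_bot = 352.0 Ω.
Fractional drop under load = R_th/(R_th + R_L) = 352.0 / (352.0 + 15300) = 0.02249.
So the output falls by 2.25 %.

2.25 %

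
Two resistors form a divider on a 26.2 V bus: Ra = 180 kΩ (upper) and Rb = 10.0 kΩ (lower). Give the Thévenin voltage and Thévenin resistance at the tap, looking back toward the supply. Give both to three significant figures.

V_th is the open-circuit tap voltage: 26.2 × 10.0/(180 + 10.0) = 1.38 V.
With the supply zeroed, Ra and Rb appear in parallel from the tap: R_th = Ra‖Rb = (180 × 10.0)/190.0 = 9.47 kΩ.

V_th = 1.38 V, R_th = 9.47 kΩ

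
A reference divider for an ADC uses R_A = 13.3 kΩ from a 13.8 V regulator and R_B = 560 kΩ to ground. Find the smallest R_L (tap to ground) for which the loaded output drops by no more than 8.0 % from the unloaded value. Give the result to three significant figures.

Output resistance R_th = R_A‖R_B = (13.3 × 560)/573.3 = 12.99 kΩ.
The fractional drop is R_th/(R_th + R_L); requiring this ≤ 0.0800 gives R_L ≥ R_th(1/0.0800 − 1) = 12.99 × 11.50 = 149 kΩ.

R_L(min) ≈ 149 kΩ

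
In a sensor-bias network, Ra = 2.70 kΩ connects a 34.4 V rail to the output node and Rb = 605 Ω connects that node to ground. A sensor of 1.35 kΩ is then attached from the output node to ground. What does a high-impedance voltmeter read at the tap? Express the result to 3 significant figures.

V_out ≈ 4.61 V

The load sits in parallel with Rb: Rb‖R_L = (605 × 1350) / (605 + 1350) = 417.8 Ω.
V_out = 34.4 × 417.8 / (2700 + 417.8) = 34.4 × 417.8/3118 = 4.61 V.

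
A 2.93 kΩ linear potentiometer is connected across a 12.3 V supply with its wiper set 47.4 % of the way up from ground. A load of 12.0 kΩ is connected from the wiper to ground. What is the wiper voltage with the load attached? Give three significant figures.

V ≈ 5.50 V

The wiper splits the pot into (1−α)R = 1.541 kΩ above and αR = 1.389 kΩ below.
Lower section ‖ load = 1.245 kΩ.
V_wiper = 12.3 × 1.245/(1.541 + 1.245) = 5.50 V.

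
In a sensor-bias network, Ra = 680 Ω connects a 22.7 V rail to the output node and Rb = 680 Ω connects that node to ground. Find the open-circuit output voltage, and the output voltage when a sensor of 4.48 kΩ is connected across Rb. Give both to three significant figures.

Open-circuit: V = 22.7 × 680/(680 + 680) = 11.3 V.
With the load, Rb becomes Rb‖R_L = 590.4 Ω, so V = 22.7 × 590.4/1270 = 10.5 V.

Unloaded: 11.3 V; loaded: 10.5 V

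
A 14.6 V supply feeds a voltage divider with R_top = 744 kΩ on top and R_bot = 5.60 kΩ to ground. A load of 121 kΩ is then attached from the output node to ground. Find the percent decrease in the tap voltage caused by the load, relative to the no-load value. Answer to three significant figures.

4.39 %

The divider's output (Thévenin) resistance is R_top‖R_bot = 5.558 kΩ.
Fractional drop under load = R_th/(R_th + R_L) = 5.558 / (5.558 + 121) = 0.04392.
So the output falls by 4.39 %.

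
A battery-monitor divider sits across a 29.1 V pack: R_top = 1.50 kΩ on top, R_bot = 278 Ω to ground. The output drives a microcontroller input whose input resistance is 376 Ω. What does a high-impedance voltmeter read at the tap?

V_out ≈ 2.80 V

The load sits in parallel with R_bot: R_bot‖R_L = (278 × 376) / (278 + 376) = 159.8 Ω.
V_out = 29.1 × 159.8 / (1500 + 159.8) = 29.1 × 159.8/1660 = 2.80 V.
(Unloaded it would have been 4.55 V.)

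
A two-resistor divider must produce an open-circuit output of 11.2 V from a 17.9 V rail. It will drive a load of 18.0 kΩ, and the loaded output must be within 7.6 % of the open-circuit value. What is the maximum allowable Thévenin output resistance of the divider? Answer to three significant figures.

Loading drop = R_th/(R_th + R_L) ≤ 0.0760, so R_th ≤ R_L · ε/(1−ε) = 18.0 kΩ × 0.0760/0.9240 = 1.48 kΩ.

R_th ≤ 1.48 kΩ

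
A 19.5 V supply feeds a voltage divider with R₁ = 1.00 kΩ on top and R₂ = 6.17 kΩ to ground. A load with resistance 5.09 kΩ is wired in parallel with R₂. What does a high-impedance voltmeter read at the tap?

The load sits in parallel with R₂: R₂‖R_L = (6.17 × 5.09) / (6.17 + 5.09) = 2.789 kΩ.
V_out = 19.5 × 2.789 / (1.00 + 2.789) = 19.5 × 2.789/3.789 = 14.4 V.
(Unloaded it would have been 16.8 V.)

V_out ≈ 14.4 V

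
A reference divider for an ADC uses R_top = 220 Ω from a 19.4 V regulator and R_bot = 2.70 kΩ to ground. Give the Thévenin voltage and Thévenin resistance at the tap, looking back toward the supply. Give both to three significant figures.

V_th = 17.9 V, R_th = 203 Ω

V_th is the open-circuit tap voltage: 19.4 × 2700/(220 + 2700) = 17.9 V.
With the supply zeroed, R_top and R_bot appear in parallel from the tap: R_th = R_top‖R_bot = (220 × 2700)/2920 = 203 Ω.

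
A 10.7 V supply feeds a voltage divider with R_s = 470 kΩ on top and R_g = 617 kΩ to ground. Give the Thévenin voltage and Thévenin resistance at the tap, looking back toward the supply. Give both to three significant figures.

V_th = 6.07 V, R_th = 267 kΩ

V_th is the open-circuit tap voltage: 10.7 × 617/(470 + 617) = 6.07 V.
With the supply zeroed, R_s and R_g appear in parallel from the tap: R_th = R_s‖R_g = (470 × 617)/1087 = 267 kΩ.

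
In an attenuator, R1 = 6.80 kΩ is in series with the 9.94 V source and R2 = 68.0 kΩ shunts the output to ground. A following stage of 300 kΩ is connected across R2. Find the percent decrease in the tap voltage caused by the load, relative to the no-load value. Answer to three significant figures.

The divider's output (Thévenin) resistance is R1‖R2 = 6.182 kΩ.
Fractional drop under load = R_th/(R_th + R_L) = 6.182 / (6.182 + 300) = 0.02019.
So the output falls by 2.02 %.

2.02 %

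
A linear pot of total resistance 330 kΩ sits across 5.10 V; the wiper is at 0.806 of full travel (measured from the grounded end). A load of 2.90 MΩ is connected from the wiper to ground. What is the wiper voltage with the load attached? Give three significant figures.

The wiper splits the pot into (1−α)R = 64.02 kΩ above and αR = 266.0 kΩ below.
Lower section ‖ load = 243.6 kΩ.
V_wiper = 5.10 × 243.6/(64.02 + 243.6) = 4.04 V.

V ≈ 4.04 V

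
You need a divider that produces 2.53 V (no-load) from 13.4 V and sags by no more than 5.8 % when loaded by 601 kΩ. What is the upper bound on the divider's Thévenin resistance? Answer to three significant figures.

Loading drop = R_th/(R_th + R_L) ≤ 0.0580, so R_th ≤ R_L · ε/(1−ε) = 601 kΩ × 0.0580/0.9420 = 37.0 kΩ.
(Any R1, R2 with R2/(R1+R2) = 0.189 and R1‖R2 ≤ 37.0 kΩ will meet the spec.)

R_th ≤ 37.0 kΩ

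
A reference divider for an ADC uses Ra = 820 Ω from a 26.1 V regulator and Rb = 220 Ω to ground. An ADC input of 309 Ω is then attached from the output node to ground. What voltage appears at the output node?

The load sits in parallel with Rb: Rb‖R_L = (220 × 309) / (220 + 309) = 128.5 Ω.
V_out = 26.1 × 128.5 / (820 + 128.5) = 26.1 × 128.5/948.5 = 3.54 V.

V_out ≈ 3.54 V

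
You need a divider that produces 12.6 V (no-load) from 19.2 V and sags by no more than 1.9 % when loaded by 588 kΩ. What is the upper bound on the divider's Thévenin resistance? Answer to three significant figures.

R_th ≤ 11.4 kΩ

Loading drop = R_th/(R_th + R_L) ≤ 0.0190, so R_th ≤ R_L · ε/(1−ε) = 588 kΩ × 0.0190/0.9810 = 11.4 kΩ.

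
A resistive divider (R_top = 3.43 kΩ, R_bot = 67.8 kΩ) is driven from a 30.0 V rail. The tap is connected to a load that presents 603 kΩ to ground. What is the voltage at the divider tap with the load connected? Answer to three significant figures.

The load sits in parallel with R_bot: R_bot‖R_L = (67.8 × 603) / (67.8 + 603) = 60.95 kΩ.
V_out = 30.0 × 60.95 / (3.43 + 60.95) = 30.0 × 60.95/64.38 = 28.4 V.
(Unloaded it would have been 28.6 V.)

V_out ≈ 28.4 V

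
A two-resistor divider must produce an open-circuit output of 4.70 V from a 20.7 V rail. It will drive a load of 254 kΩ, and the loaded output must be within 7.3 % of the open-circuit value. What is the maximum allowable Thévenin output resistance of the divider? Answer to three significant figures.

Loading drop = R_th/(R_th + R_L) ≤ 0.0730, so R_th ≤ R_L · ε/(1−ε) = 254 kΩ × 0.0730/0.9270 = 20.0 kΩ.

R_th ≤ 20.0 kΩ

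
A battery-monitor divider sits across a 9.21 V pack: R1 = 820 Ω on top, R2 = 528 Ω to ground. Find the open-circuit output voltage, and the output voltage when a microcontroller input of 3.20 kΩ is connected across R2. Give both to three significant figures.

Unloaded: 3.61 V; loaded: 3.28 V

Open-circuit: V = 9.21 × 528/(820 + 528) = 3.61 V.
With the load, R2 becomes R2‖R_L = 453.2 Ω, so V = 9.21 × 453.2/1273 = 3.28 V.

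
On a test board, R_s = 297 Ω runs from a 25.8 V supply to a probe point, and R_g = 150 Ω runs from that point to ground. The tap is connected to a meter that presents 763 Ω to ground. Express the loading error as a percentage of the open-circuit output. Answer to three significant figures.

The divider's output (Thévenin) resistance is R_s‖R_g = 99.66 Ω.
Fractional drop under load = R_th/(R_th + R_L) = 99.66 / (99.66 + 763) = 0.1155.
So the output falls by 11.6 %.

11.6 %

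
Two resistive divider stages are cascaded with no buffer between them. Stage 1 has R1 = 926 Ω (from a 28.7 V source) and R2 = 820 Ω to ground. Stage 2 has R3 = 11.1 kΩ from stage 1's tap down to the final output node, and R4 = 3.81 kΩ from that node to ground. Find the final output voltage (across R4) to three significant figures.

V_out ≈ 3.35 V

Stage 2 presents R3+R4 = 14910 Ω as a load on stage 1's tap.
Stage 1's lower leg becomes R2‖(R3+R4) = 777.3 Ω, so V_mid = 28.7 × 777.3/1703 = 13.10 V.
Stage 2 is itself unloaded: V_out = V_mid × R4/(R3+R4) = 13.10 × 3810/14910 = 3.35 V.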